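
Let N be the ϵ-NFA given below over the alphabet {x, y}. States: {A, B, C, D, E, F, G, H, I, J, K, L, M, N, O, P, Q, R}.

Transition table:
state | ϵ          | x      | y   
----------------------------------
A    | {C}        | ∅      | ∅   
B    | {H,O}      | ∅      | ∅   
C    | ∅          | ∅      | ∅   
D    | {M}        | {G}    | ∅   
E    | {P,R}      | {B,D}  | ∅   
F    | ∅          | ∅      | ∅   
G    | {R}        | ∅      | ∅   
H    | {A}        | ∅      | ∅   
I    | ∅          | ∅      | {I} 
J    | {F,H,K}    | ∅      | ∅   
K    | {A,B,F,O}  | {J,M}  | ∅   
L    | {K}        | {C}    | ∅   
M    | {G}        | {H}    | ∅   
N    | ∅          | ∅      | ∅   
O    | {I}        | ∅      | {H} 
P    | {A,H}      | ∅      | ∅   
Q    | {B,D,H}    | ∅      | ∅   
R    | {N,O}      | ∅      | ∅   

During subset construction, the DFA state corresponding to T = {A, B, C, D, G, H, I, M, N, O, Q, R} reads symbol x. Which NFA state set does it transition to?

{A, C, G, H, I, N, O, R}

D on x → {G}.
M on x → {H}.
No x-transition from A, B, C, G, H, I, N, O, Q, R.
Union after reading x: {G, H}.
Now take the ϵ-closure:
From G via ϵ: add R.
From H via ϵ: add A.
From A via ϵ: add C.
From R via ϵ: add N, O.
From O via ϵ: add I.
No new states can be added; the closed set is {A, C, G, H, I, N, O, R}.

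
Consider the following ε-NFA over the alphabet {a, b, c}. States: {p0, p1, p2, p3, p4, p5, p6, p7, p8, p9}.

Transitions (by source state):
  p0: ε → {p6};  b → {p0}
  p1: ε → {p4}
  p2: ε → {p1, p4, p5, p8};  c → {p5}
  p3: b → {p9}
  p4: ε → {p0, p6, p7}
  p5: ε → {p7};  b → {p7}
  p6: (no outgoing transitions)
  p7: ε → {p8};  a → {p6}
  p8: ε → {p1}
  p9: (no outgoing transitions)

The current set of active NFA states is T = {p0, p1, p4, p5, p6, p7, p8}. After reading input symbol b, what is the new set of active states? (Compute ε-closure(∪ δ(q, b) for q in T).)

p0 on b → {p0}.
p5 on b → {p7}.
No b-transition from p1, p4, p6, p7, p8.
Union after reading b: {p0, p7}.
Now take the ε-closure:
From p0 via ε: add p6.
From p7 via ε: add p8.
From p8 via ε: add p1.
From p1 via ε: add p4.
No new states can be added; the closed set is {p0, p1, p4, p6, p7, p8}.

{p0, p1, p4, p6, p7, p8}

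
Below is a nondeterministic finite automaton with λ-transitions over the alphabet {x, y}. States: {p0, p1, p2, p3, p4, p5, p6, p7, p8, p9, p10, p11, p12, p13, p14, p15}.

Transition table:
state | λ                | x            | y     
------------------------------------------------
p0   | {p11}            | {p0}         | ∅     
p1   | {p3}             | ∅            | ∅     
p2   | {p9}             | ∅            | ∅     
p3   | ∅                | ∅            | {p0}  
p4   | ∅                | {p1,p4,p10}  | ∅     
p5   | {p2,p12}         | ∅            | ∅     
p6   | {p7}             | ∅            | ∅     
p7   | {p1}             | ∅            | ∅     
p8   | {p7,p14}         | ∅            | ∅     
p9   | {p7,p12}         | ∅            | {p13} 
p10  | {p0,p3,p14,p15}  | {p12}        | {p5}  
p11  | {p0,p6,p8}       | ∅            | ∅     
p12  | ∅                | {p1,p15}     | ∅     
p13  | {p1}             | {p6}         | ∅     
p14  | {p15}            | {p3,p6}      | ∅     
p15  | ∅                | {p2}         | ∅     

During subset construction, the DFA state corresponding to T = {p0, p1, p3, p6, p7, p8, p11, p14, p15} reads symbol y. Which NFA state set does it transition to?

p3 on y → {p0}.
No y-transition from p0, p1, p6, p7, p8, p11, p14, p15.
Union after reading y: {p0}.
Now take the λ-closure:
From p0 via λ: add p11.
From p11 via λ: add p6, p8.
From p6 via λ: add p7.
From p8 via λ: add p14.
From p7 via λ: add p1.
From p14 via λ: add p15.
From p1 via λ: add p3.
No new states can be added; the closed set is {p0, p1, p3, p6, p7, p8, p11, p14, p15}.

{p0, p1, p3, p6, p7, p8, p11, p14, p15}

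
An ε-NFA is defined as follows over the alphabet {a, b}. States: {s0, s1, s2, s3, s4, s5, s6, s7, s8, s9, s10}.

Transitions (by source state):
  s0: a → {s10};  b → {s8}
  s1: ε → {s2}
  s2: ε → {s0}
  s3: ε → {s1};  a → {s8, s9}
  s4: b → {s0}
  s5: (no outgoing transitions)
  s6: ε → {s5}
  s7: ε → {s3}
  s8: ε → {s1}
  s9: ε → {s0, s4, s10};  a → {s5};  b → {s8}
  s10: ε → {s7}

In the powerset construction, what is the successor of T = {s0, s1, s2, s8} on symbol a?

s0 on a → {s10}.
No a-transition from s1, s2, s8.
Union after reading a: {s10}.
Now take the ε-closure:
From s10 via ε: add s7.
From s7 via ε: add s3.
From s3 via ε: add s1.
From s1 via ε: add s2.
From s2 via ε: add s0.
No new states can be added; the closed set is {s0, s1, s2, s3, s7, s10}.

{s0, s1, s2, s3, s7, s10}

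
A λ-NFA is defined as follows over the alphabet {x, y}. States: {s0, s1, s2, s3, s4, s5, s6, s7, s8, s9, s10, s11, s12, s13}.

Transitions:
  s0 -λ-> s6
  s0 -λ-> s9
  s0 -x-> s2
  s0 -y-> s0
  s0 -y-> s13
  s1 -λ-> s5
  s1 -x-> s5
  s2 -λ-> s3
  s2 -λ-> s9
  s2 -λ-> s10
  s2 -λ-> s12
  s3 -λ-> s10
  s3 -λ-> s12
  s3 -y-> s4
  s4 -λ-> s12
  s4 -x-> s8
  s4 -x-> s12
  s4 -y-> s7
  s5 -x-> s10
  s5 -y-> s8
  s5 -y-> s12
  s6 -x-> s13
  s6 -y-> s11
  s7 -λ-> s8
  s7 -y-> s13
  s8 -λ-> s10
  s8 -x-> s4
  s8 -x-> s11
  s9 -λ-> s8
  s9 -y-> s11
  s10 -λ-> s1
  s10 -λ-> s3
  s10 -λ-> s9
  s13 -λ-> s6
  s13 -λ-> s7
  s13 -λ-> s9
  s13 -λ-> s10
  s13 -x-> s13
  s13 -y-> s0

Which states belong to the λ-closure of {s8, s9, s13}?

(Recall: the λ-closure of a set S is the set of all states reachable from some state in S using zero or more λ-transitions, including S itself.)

{s1, s3, s5, s6, s7, s8, s9, s10, s12, s13}

Start with {s8, s9, s13}.
From s8 via λ: add s10.
From s13 via λ: add s6, s7.
From s10 via λ: add s1, s3.
From s1 via λ: add s5.
From s3 via λ: add s12.
No new states can be added; the closed set is {s1, s3, s5, s6, s7, s8, s9, s10, s12, s13}.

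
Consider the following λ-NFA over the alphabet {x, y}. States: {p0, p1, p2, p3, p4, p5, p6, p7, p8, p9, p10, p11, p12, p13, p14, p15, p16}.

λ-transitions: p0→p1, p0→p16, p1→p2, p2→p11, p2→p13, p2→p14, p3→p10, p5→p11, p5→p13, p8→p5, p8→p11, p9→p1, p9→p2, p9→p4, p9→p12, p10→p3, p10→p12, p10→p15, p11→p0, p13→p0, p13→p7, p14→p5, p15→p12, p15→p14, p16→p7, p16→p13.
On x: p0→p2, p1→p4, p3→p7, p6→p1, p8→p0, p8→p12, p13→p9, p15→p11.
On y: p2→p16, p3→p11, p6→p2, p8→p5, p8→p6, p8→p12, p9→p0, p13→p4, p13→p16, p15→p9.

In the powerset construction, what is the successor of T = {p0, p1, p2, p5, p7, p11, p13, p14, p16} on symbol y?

p2 on y → {p16}.
p13 on y → {p4, p16}.
No y-transition from p0, p1, p5, p7, p11, p14, p16.
Union after reading y: {p4, p16}.
Now take the λ-closure:
From p16 via λ: add p7, p13.
From p13 via λ: add p0.
From p0 via λ: add p1.
From p1 via λ: add p2.
From p2 via λ: add p11, p14.
From p14 via λ: add p5.
No new states can be added; the closed set is {p0, p1, p2, p4, p5, p7, p11, p13, p14, p16}.

{p0, p1, p2, p4, p5, p7, p11, p13, p14, p16}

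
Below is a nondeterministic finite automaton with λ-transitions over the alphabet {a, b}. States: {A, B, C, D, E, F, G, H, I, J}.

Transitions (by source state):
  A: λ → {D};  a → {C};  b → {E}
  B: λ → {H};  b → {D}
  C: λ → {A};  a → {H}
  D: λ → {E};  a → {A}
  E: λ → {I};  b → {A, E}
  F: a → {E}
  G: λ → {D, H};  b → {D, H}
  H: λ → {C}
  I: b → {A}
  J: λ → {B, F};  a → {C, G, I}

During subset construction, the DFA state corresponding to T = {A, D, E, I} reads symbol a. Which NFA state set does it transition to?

{A, C, D, E, I}

A on a → {C}.
D on a → {A}.
No a-transition from E, I.
Union after reading a: {A, C}.
Now take the λ-closure:
From A via λ: add D.
From D via λ: add E.
From E via λ: add I.
No new states can be added; the closed set is {A, C, D, E, I}.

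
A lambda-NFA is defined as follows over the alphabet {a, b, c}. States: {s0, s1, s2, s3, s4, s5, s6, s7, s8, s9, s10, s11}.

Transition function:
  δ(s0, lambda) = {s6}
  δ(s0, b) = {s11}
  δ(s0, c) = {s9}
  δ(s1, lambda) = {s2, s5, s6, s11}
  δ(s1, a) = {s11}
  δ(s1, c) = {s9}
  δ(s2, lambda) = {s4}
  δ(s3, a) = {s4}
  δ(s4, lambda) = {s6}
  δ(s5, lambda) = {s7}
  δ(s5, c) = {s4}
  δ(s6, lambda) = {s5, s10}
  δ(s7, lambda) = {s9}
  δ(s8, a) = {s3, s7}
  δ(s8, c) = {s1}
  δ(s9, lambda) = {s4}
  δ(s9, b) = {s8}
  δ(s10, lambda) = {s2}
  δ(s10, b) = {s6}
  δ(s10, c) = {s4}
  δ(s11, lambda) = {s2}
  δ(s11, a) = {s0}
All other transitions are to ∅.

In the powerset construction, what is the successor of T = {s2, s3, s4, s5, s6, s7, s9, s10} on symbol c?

s5 on c → {s4}.
s10 on c → {s4}.
No c-transition from s2, s3, s4, s6, s7, s9.
Union after reading c: {s4}.
Now take the lambda-closure:
From s4 via lambda: add s6.
From s6 via lambda: add s5, s10.
From s5 via lambda: add s7.
From s10 via lambda: add s2.
From s7 via lambda: add s9.
No new states can be added; the closed set is {s2, s4, s5, s6, s7, s9, s10}.

{s2, s4, s5, s6, s7, s9, s10}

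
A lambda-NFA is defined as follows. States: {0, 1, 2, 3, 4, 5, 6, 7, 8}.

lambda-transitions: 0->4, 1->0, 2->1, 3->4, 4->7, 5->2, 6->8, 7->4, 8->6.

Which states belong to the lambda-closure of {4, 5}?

{0, 1, 2, 4, 5, 7}

Start with {4, 5}.
From 4 via lambda: add 7.
From 5 via lambda: add 2.
From 2 via lambda: add 1.
From 1 via lambda: add 0.
No new states can be added; the closed set is {0, 1, 2, 4, 5, 7}.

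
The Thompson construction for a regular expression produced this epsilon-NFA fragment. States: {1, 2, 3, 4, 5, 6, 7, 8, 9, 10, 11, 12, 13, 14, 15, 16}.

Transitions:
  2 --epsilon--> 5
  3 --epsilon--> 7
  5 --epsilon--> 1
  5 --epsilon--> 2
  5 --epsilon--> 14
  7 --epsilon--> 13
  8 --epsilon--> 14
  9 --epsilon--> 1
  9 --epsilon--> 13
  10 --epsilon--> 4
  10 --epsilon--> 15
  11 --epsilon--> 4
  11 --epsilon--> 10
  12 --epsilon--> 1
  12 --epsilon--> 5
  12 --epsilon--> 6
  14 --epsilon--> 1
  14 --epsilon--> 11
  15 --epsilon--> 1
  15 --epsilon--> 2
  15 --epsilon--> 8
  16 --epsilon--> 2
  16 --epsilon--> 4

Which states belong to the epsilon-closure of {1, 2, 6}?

{1, 2, 4, 5, 6, 8, 10, 11, 14, 15}

Start with {1, 2, 6}.
From 2 via epsilon: add 5.
From 5 via epsilon: add 14.
From 14 via epsilon: add 11.
From 11 via epsilon: add 4, 10.
From 10 via epsilon: add 15.
From 15 via epsilon: add 8.
No new states can be added; the closed set is {1, 2, 4, 5, 6, 8, 10, 11, 14, 15}.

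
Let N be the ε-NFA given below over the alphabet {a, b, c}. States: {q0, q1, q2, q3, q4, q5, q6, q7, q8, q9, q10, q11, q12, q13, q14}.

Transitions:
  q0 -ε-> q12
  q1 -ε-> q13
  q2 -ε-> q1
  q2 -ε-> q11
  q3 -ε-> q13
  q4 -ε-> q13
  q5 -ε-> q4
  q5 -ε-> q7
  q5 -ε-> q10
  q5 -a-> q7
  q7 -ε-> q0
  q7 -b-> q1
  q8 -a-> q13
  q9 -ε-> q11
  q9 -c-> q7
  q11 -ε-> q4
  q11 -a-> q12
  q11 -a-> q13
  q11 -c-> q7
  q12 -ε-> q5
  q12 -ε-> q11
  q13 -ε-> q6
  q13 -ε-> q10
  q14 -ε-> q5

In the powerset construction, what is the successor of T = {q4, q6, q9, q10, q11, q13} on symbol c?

{q0, q4, q5, q6, q7, q10, q11, q12, q13}

q9 on c → {q7}.
q11 on c → {q7}.
No c-transition from q4, q6, q10, q13.
Union after reading c: {q7}.
Now take the ε-closure:
From q7 via ε: add q0.
From q0 via ε: add q12.
From q12 via ε: add q5, q11.
From q5 via ε: add q4, q10.
From q4 via ε: add q13.
From q13 via ε: add q6.
No new states can be added; the closed set is {q0, q4, q5, q6, q7, q10, q11, q12, q13}.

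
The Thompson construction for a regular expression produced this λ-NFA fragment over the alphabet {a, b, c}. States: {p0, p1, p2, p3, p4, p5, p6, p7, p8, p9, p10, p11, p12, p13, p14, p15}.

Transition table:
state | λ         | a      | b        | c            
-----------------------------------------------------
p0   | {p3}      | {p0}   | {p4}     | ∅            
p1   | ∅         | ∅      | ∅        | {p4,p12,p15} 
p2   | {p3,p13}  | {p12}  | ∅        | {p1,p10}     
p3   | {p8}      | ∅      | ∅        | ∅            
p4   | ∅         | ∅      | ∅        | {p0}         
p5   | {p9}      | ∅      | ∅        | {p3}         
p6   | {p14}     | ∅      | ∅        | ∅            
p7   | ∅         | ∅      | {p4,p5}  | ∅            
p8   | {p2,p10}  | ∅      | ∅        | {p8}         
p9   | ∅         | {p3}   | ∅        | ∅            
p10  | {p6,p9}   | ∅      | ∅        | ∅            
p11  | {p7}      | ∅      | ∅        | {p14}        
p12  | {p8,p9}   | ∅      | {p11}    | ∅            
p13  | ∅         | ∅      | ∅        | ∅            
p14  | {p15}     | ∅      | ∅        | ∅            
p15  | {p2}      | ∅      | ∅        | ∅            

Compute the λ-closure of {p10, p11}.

{p2, p3, p6, p7, p8, p9, p10, p11, p13, p14, p15}

Start with {p10, p11}.
From p10 via λ: add p6, p9.
From p11 via λ: add p7.
From p6 via λ: add p14.
From p14 via λ: add p15.
From p15 via λ: add p2.
From p2 via λ: add p3, p13.
From p3 via λ: add p8.
No new states can be added; the closed set is {p2, p3, p6, p7, p8, p9, p10, p11, p13, p14, p15}.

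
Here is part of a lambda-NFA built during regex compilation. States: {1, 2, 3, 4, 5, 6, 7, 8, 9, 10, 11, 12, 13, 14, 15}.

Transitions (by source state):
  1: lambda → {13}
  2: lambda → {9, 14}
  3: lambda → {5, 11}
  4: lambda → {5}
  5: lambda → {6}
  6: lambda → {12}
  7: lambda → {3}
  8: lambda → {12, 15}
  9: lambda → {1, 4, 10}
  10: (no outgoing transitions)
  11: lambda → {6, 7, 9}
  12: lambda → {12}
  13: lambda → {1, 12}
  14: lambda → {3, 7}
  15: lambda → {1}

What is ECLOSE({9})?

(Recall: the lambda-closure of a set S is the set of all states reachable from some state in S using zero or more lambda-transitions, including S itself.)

Start with {9}.
From 9 via lambda: add 1, 4, 10.
From 1 via lambda: add 13.
From 4 via lambda: add 5.
From 5 via lambda: add 6.
From 13 via lambda: add 12.
No new states can be added; the closed set is {1, 4, 5, 6, 9, 10, 12, 13}.

{1, 4, 5, 6, 9, 10, 12, 13}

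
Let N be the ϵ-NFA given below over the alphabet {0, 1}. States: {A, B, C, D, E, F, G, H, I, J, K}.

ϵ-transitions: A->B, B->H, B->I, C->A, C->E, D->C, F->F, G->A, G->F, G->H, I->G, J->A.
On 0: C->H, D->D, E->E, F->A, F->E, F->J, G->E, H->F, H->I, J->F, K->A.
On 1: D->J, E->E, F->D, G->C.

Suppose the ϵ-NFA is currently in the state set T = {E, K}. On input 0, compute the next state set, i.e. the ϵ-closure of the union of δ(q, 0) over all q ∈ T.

{A, B, E, F, G, H, I}

E on 0 → {E}.
K on 0 → {A}.
Union after reading 0: {A, E}.
Now take the ϵ-closure:
From A via ϵ: add B.
From B via ϵ: add H, I.
From I via ϵ: add G.
From G via ϵ: add F.
No new states can be added; the closed set is {A, B, E, F, G, H, I}.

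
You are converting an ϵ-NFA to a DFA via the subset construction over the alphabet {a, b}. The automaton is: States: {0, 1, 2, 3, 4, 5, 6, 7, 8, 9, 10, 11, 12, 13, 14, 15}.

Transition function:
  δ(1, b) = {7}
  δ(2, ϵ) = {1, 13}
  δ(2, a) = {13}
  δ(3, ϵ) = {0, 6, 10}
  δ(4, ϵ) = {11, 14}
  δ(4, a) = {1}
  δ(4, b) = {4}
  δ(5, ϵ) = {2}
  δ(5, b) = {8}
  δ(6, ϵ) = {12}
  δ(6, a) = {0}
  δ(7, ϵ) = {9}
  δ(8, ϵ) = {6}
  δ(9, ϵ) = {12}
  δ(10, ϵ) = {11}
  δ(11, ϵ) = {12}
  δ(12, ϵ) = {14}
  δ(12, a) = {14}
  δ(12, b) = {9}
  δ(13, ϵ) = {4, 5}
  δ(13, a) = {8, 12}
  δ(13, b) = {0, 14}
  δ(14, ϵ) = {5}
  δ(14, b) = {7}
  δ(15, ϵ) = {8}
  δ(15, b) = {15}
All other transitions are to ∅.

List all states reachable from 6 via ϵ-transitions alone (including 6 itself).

Start with {6}.
From 6 via ϵ: add 12.
From 12 via ϵ: add 14.
From 14 via ϵ: add 5.
From 5 via ϵ: add 2.
From 2 via ϵ: add 1, 13.
From 13 via ϵ: add 4.
From 4 via ϵ: add 11.
No new states can be added; the closed set is {1, 2, 4, 5, 6, 11, 12, 13, 14}.

{1, 2, 4, 5, 6, 11, 12, 13, 14}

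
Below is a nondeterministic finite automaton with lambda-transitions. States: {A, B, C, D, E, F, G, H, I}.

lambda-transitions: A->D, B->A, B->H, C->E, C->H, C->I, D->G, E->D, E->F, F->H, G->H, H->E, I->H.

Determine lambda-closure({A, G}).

Start with {A, G}.
From A via lambda: add D.
From G via lambda: add H.
From H via lambda: add E.
From E via lambda: add F.
No new states can be added; the closed set is {A, D, E, F, G, H}.

{A, D, E, F, G, H}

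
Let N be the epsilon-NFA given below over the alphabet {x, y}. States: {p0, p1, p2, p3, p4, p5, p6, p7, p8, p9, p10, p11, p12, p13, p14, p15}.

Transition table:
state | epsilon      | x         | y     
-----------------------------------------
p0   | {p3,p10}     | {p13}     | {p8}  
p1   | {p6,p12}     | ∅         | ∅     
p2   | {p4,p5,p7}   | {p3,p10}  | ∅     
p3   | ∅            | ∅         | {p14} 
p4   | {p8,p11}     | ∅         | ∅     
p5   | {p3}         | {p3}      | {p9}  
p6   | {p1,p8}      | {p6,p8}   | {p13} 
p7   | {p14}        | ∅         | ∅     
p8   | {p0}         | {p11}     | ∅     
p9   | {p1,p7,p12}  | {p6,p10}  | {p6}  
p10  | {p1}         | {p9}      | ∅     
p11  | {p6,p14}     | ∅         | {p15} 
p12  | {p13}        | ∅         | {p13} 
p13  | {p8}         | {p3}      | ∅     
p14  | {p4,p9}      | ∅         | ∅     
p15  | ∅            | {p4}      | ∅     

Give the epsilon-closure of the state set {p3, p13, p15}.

{p0, p1, p3, p6, p8, p10, p12, p13, p15}

Start with {p3, p13, p15}.
From p13 via epsilon: add p8.
From p8 via epsilon: add p0.
From p0 via epsilon: add p10.
From p10 via epsilon: add p1.
From p1 via epsilon: add p6, p12.
No new states can be added; the closed set is {p0, p1, p3, p6, p8, p10, p12, p13, p15}.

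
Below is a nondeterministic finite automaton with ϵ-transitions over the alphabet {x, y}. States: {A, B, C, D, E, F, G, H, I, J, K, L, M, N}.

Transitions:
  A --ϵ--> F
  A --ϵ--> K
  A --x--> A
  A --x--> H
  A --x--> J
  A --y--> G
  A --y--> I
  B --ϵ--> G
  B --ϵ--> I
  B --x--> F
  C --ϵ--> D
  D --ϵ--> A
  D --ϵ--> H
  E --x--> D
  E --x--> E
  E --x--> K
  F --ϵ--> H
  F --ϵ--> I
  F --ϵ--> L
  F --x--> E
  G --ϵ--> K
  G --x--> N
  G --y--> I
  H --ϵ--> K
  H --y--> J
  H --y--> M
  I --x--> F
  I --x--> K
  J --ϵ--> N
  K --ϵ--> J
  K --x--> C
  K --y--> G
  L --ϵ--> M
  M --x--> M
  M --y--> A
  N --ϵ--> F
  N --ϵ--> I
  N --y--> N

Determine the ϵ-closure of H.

{F, H, I, J, K, L, M, N}

Start with {H}.
From H via ϵ: add K.
From K via ϵ: add J.
From J via ϵ: add N.
From N via ϵ: add F, I.
From F via ϵ: add L.
From L via ϵ: add M.
No new states can be added; the closed set is {F, H, I, J, K, L, M, N}.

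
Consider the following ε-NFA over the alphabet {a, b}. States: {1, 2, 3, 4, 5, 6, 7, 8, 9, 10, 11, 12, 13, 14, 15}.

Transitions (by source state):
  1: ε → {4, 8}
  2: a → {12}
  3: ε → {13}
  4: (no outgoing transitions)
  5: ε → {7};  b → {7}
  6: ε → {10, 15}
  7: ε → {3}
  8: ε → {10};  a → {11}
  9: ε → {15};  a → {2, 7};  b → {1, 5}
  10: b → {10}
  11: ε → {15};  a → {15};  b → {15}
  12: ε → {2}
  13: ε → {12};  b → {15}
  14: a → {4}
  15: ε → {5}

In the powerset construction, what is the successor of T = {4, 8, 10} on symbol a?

{2, 3, 5, 7, 11, 12, 13, 15}

8 on a → {11}.
No a-transition from 4, 10.
Union after reading a: {11}.
Now take the ε-closure:
From 11 via ε: add 15.
From 15 via ε: add 5.
From 5 via ε: add 7.
From 7 via ε: add 3.
From 3 via ε: add 13.
From 13 via ε: add 12.
From 12 via ε: add 2.
No new states can be added; the closed set is {2, 3, 5, 7, 11, 12, 13, 15}.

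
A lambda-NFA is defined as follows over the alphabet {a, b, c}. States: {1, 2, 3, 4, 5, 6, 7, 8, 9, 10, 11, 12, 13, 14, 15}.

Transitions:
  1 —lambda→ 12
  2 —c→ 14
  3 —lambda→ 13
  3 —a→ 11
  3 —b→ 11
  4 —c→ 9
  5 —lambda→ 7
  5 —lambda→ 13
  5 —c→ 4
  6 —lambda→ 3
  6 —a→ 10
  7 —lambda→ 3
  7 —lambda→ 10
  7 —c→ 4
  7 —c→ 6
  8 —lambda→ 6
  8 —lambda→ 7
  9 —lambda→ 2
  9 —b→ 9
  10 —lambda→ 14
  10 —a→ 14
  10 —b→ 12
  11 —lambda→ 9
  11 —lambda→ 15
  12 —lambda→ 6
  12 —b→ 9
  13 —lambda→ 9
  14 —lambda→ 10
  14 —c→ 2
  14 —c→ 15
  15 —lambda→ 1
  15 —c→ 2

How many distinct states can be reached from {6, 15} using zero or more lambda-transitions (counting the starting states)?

8

Start with {6, 15}.
From 6 via lambda: add 3.
From 15 via lambda: add 1.
From 1 via lambda: add 12.
From 3 via lambda: add 13.
From 13 via lambda: add 9.
From 9 via lambda: add 2.
lambda-closure = {1, 2, 3, 6, 9, 12, 13, 15}, which has 8 states.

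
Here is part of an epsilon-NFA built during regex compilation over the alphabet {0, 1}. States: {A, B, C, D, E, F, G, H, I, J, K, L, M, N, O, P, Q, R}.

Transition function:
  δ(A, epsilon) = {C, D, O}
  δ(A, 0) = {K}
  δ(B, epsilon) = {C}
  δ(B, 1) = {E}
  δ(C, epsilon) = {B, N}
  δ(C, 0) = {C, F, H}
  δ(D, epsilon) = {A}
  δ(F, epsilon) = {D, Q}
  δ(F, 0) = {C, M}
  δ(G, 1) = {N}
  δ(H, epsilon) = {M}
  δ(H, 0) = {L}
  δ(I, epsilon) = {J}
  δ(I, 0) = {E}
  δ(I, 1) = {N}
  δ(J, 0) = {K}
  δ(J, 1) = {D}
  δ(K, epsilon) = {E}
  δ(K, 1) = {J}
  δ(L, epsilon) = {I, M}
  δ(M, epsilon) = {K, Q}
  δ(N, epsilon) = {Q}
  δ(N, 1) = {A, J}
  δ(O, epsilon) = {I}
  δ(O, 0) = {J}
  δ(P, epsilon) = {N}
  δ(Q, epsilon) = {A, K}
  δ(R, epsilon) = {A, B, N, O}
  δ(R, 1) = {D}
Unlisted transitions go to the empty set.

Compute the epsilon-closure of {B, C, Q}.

{A, B, C, D, E, I, J, K, N, O, Q}

Start with {B, C, Q}.
From C via epsilon: add N.
From Q via epsilon: add A, K.
From A via epsilon: add D, O.
From K via epsilon: add E.
From O via epsilon: add I.
From I via epsilon: add J.
No new states can be added; the closed set is {A, B, C, D, E, I, J, K, N, O, Q}.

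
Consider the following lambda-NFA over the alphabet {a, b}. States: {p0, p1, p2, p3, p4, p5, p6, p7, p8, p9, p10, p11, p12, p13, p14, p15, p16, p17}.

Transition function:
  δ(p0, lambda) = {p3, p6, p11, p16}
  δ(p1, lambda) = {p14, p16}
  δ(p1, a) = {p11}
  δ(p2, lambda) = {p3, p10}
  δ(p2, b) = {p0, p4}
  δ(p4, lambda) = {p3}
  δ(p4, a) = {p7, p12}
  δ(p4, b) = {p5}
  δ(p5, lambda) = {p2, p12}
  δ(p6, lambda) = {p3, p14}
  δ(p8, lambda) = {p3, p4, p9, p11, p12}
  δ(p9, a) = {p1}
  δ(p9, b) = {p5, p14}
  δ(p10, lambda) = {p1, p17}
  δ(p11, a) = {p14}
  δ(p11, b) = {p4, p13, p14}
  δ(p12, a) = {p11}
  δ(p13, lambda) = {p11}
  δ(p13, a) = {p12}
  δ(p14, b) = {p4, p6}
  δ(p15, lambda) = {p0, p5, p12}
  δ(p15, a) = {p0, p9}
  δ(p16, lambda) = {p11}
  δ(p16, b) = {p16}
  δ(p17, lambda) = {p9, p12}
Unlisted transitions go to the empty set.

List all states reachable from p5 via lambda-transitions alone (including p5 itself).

Start with {p5}.
From p5 via lambda: add p2, p12.
From p2 via lambda: add p3, p10.
From p10 via lambda: add p1, p17.
From p1 via lambda: add p14, p16.
From p17 via lambda: add p9.
From p16 via lambda: add p11.
No new states can be added; the closed set is {p1, p2, p3, p5, p9, p10, p11, p12, p14, p16, p17}.

{p1, p2, p3, p5, p9, p10, p11, p12, p14, p16, p17}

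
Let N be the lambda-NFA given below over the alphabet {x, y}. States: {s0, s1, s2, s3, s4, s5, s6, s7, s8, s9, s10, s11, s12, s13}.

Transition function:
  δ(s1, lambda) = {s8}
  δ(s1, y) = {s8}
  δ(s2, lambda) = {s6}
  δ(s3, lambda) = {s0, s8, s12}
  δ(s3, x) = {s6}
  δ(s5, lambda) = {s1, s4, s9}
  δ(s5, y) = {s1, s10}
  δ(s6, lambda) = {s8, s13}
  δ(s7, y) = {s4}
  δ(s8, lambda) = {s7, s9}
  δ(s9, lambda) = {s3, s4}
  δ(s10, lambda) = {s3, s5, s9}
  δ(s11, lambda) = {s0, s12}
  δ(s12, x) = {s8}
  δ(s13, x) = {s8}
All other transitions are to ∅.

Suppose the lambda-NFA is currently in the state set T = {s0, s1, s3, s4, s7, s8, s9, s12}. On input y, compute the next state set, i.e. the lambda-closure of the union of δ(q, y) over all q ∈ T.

{s0, s3, s4, s7, s8, s9, s12}

s1 on y → {s8}.
s7 on y → {s4}.
No y-transition from s0, s3, s4, s8, s9, s12.
Union after reading y: {s4, s8}.
Now take the lambda-closure:
From s8 via lambda: add s7, s9.
From s9 via lambda: add s3.
From s3 via lambda: add s0, s12.
No new states can be added; the closed set is {s0, s3, s4, s7, s8, s9, s12}.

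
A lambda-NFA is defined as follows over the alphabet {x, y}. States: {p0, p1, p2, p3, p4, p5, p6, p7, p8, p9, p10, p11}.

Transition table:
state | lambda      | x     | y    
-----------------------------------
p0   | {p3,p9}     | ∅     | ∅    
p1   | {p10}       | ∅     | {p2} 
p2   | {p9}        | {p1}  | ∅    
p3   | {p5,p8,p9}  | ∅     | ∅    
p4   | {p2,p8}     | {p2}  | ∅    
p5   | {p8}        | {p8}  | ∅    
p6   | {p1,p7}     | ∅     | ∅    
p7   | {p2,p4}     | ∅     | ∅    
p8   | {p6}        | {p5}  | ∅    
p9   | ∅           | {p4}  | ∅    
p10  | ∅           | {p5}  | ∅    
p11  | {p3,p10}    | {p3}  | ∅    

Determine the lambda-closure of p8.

Start with {p8}.
From p8 via lambda: add p6.
From p6 via lambda: add p1, p7.
From p1 via lambda: add p10.
From p7 via lambda: add p2, p4.
From p2 via lambda: add p9.
No new states can be added; the closed set is {p1, p2, p4, p6, p7, p8, p9, p10}.

{p1, p2, p4, p6, p7, p8, p9, p10}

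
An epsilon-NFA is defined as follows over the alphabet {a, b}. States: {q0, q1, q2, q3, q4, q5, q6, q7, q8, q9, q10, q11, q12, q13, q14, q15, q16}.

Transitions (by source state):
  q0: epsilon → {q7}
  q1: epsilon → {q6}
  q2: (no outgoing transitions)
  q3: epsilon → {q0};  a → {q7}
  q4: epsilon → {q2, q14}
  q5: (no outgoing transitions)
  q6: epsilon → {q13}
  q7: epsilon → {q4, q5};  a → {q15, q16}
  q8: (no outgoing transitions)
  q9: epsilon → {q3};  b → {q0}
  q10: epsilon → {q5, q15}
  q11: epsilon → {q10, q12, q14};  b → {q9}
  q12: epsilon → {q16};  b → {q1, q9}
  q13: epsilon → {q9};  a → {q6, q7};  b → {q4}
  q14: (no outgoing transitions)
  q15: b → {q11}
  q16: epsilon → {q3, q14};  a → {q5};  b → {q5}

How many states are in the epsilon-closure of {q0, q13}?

Start with {q0, q13}.
From q0 via epsilon: add q7.
From q13 via epsilon: add q9.
From q7 via epsilon: add q4, q5.
From q9 via epsilon: add q3.
From q4 via epsilon: add q2, q14.
epsilon-closure = {q0, q2, q3, q4, q5, q7, q9, q13, q14}, which has 9 states.

9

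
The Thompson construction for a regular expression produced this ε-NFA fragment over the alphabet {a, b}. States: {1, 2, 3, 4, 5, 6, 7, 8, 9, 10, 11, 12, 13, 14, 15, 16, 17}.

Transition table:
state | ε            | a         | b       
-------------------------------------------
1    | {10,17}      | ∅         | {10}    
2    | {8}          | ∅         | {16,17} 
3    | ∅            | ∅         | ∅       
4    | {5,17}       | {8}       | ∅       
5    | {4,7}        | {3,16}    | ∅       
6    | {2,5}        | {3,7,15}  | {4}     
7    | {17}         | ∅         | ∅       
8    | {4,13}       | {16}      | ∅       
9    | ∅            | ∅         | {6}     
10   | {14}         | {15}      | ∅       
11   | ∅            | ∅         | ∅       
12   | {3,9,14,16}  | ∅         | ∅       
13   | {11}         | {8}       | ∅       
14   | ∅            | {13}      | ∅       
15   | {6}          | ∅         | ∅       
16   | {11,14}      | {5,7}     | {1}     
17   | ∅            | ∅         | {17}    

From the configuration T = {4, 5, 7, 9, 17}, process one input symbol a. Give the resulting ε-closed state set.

{3, 4, 5, 7, 8, 11, 13, 14, 16, 17}

4 on a → {8}.
5 on a → {3, 16}.
No a-transition from 7, 9, 17.
Union after reading a: {3, 8, 16}.
Now take the ε-closure:
From 8 via ε: add 4, 13.
From 16 via ε: add 11, 14.
From 4 via ε: add 5, 17.
From 5 via ε: add 7.
No new states can be added; the closed set is {3, 4, 5, 7, 8, 11, 13, 14, 16, 17}.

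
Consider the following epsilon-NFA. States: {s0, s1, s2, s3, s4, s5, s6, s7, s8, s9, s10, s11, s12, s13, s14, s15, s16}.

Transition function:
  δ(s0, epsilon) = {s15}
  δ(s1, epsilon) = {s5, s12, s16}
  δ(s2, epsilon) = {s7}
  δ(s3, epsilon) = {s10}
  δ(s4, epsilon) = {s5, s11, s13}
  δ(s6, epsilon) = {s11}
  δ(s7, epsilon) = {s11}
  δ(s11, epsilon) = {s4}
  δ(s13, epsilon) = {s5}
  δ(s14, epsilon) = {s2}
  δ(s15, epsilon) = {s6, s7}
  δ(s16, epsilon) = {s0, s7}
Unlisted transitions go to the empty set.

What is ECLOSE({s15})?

{s4, s5, s6, s7, s11, s13, s15}

Start with {s15}.
From s15 via epsilon: add s6, s7.
From s6 via epsilon: add s11.
From s11 via epsilon: add s4.
From s4 via epsilon: add s5, s13.
No new states can be added; the closed set is {s4, s5, s6, s7, s11, s13, s15}.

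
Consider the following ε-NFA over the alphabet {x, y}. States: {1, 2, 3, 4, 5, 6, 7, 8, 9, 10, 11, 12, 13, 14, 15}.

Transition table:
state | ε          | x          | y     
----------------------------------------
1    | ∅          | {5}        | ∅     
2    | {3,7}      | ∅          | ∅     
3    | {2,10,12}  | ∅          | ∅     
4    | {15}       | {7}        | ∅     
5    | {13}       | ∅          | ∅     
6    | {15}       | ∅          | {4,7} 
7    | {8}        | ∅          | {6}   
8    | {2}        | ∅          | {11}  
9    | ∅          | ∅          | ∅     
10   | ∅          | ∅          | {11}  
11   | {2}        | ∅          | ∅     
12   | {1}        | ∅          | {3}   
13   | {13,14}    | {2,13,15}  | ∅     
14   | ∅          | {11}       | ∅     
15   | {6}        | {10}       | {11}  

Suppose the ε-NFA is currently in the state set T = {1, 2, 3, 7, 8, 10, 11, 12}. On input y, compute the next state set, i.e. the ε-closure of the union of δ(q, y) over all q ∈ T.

{1, 2, 3, 6, 7, 8, 10, 11, 12, 15}

7 on y → {6}.
8 on y → {11}.
10 on y → {11}.
12 on y → {3}.
No y-transition from 1, 2, 3, 11.
Union after reading y: {3, 6, 11}.
Now take the ε-closure:
From 3 via ε: add 2, 10, 12.
From 6 via ε: add 15.
From 2 via ε: add 7.
From 12 via ε: add 1.
From 7 via ε: add 8.
No new states can be added; the closed set is {1, 2, 3, 6, 7, 8, 10, 11, 12, 15}.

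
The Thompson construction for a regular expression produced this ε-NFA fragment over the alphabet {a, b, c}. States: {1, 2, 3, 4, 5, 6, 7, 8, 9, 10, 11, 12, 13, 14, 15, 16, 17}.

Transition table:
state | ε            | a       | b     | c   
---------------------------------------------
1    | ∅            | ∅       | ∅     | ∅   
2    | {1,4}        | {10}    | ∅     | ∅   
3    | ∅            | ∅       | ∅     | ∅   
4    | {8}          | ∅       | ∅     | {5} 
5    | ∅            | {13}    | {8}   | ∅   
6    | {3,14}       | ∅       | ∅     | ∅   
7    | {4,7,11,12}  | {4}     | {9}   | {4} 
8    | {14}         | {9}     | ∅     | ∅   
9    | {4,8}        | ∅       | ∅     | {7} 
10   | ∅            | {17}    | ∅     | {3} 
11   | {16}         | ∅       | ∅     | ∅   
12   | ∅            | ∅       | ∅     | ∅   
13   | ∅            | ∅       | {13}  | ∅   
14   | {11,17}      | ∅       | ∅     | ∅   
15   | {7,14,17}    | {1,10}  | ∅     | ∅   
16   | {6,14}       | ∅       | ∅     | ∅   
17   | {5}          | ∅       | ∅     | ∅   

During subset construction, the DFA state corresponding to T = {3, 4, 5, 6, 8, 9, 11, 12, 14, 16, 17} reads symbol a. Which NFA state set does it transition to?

{3, 4, 5, 6, 8, 9, 11, 13, 14, 16, 17}

5 on a → {13}.
8 on a → {9}.
No a-transition from 3, 4, 6, 9, 11, 12, 14, 16, 17.
Union after reading a: {9, 13}.
Now take the ε-closure:
From 9 via ε: add 4, 8.
From 8 via ε: add 14.
From 14 via ε: add 11, 17.
From 11 via ε: add 16.
From 17 via ε: add 5.
From 16 via ε: add 6.
From 6 via ε: add 3.
No new states can be added; the closed set is {3, 4, 5, 6, 8, 9, 11, 13, 14, 16, 17}.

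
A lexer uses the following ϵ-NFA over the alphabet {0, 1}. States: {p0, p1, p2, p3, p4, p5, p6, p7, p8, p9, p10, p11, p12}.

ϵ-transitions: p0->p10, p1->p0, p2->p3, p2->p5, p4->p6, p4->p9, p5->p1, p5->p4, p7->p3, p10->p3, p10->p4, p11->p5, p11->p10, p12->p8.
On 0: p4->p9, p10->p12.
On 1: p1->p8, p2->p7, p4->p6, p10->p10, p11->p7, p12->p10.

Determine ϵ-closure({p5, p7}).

Start with {p5, p7}.
From p5 via ϵ: add p1, p4.
From p7 via ϵ: add p3.
From p1 via ϵ: add p0.
From p4 via ϵ: add p6, p9.
From p0 via ϵ: add p10.
No new states can be added; the closed set is {p0, p1, p3, p4, p5, p6, p7, p9, p10}.

{p0, p1, p3, p4, p5, p6, p7, p9, p10}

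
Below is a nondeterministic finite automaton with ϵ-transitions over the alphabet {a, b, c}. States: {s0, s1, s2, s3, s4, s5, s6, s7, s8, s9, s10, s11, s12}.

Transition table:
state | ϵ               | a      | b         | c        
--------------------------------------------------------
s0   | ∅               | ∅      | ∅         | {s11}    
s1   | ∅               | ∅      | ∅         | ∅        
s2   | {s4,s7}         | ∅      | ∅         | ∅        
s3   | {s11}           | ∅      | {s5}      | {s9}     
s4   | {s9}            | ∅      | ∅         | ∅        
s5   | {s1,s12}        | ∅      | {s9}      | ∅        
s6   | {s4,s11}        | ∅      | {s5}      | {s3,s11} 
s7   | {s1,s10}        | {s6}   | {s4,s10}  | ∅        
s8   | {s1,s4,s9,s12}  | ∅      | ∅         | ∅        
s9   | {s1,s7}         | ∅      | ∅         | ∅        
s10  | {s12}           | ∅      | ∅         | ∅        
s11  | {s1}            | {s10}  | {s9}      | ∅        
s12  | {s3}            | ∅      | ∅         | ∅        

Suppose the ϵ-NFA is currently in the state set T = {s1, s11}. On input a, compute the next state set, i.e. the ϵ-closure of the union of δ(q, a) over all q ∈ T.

s11 on a → {s10}.
No a-transition from s1.
Union after reading a: {s10}.
Now take the ϵ-closure:
From s10 via ϵ: add s12.
From s12 via ϵ: add s3.
From s3 via ϵ: add s11.
From s11 via ϵ: add s1.
No new states can be added; the closed set is {s1, s3, s10, s11, s12}.

{s1, s3, s10, s11, s12}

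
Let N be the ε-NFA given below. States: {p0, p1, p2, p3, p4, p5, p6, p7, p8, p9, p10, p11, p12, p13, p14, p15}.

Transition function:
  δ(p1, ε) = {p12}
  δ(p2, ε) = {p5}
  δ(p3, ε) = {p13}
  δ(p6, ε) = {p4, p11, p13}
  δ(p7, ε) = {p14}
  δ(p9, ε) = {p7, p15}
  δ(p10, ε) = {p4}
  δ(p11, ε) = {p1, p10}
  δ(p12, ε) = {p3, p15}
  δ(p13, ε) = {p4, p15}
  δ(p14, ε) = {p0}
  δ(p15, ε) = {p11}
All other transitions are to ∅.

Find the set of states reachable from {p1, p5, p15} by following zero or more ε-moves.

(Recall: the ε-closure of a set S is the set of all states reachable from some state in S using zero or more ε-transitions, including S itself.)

Start with {p1, p5, p15}.
From p1 via ε: add p12.
From p15 via ε: add p11.
From p11 via ε: add p10.
From p12 via ε: add p3.
From p3 via ε: add p13.
From p10 via ε: add p4.
No new states can be added; the closed set is {p1, p3, p4, p5, p10, p11, p12, p13, p15}.

{p1, p3, p4, p5, p10, p11, p12, p13, p15}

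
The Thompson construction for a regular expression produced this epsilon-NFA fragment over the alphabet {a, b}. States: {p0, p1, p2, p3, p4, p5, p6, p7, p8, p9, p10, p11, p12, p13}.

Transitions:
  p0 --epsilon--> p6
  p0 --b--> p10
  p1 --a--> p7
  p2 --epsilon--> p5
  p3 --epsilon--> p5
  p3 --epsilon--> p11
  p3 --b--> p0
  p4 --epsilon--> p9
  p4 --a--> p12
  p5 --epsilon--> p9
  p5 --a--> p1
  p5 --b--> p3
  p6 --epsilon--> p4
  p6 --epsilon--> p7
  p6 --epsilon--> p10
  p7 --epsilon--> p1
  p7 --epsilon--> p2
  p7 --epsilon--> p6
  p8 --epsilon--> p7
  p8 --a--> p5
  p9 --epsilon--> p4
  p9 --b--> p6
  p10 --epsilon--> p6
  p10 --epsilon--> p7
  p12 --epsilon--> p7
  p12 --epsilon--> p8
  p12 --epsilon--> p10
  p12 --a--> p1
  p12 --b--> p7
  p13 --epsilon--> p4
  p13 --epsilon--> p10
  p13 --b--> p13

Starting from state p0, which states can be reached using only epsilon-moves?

Start with {p0}.
From p0 via epsilon: add p6.
From p6 via epsilon: add p4, p7, p10.
From p4 via epsilon: add p9.
From p7 via epsilon: add p1, p2.
From p2 via epsilon: add p5.
No new states can be added; the closed set is {p0, p1, p2, p4, p5, p6, p7, p9, p10}.

{p0, p1, p2, p4, p5, p6, p7, p9, p10}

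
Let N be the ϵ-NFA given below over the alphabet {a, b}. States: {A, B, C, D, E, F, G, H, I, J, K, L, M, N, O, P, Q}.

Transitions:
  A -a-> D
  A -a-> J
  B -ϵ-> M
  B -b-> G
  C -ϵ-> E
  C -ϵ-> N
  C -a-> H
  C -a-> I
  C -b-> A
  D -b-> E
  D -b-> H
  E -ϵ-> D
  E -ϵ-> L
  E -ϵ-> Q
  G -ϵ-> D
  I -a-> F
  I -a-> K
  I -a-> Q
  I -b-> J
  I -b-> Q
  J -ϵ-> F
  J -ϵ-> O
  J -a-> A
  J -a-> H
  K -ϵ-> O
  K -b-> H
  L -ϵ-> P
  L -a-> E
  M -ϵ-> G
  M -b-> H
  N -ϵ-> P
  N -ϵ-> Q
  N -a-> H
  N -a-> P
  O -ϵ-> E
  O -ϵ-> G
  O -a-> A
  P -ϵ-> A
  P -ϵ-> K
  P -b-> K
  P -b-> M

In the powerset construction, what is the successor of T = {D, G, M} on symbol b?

{A, D, E, G, H, K, L, O, P, Q}

D on b → {E, H}.
M on b → {H}.
No b-transition from G.
Union after reading b: {E, H}.
Now take the ϵ-closure:
From E via ϵ: add D, L, Q.
From L via ϵ: add P.
From P via ϵ: add A, K.
From K via ϵ: add O.
From O via ϵ: add G.
No new states can be added; the closed set is {A, D, E, G, H, K, L, O, P, Q}.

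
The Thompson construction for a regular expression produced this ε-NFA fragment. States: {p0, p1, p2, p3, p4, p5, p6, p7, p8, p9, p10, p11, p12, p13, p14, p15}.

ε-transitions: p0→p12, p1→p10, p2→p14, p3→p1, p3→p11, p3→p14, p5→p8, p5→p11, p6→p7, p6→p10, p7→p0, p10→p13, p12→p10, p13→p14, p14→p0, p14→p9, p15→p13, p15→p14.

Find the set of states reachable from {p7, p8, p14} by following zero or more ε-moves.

{p0, p7, p8, p9, p10, p12, p13, p14}

Start with {p7, p8, p14}.
From p7 via ε: add p0.
From p14 via ε: add p9.
From p0 via ε: add p12.
From p12 via ε: add p10.
From p10 via ε: add p13.
No new states can be added; the closed set is {p0, p7, p8, p9, p10, p12, p13, p14}.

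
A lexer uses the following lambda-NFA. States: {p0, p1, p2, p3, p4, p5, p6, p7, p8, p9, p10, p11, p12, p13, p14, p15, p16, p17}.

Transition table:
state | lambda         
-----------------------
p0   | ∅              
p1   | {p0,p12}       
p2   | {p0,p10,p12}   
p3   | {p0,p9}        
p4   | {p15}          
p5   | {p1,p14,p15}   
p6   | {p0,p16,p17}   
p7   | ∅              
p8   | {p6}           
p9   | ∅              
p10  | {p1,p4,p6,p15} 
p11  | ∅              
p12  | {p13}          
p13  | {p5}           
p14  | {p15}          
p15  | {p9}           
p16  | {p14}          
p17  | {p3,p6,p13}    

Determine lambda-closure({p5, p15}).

Start with {p5, p15}.
From p5 via lambda: add p1, p14.
From p15 via lambda: add p9.
From p1 via lambda: add p0, p12.
From p12 via lambda: add p13.
No new states can be added; the closed set is {p0, p1, p5, p9, p12, p13, p14, p15}.

{p0, p1, p5, p9, p12, p13, p14, p15}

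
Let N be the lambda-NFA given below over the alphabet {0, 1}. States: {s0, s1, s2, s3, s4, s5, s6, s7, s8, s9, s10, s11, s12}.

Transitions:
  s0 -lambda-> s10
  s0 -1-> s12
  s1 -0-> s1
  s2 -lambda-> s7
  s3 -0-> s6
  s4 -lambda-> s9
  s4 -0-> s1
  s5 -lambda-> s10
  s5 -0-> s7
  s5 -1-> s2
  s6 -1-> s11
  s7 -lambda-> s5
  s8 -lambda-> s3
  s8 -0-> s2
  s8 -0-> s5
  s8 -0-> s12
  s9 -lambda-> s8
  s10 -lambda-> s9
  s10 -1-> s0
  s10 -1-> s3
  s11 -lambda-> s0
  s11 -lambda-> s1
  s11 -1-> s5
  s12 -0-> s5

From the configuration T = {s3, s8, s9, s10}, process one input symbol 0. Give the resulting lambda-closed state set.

s3 on 0 → {s6}.
s8 on 0 → {s2, s5, s12}.
No 0-transition from s9, s10.
Union after reading 0: {s2, s5, s6, s12}.
Now take the lambda-closure:
From s2 via lambda: add s7.
From s5 via lambda: add s10.
From s10 via lambda: add s9.
From s9 via lambda: add s8.
From s8 via lambda: add s3.
No new states can be added; the closed set is {s2, s3, s5, s6, s7, s8, s9, s10, s12}.

{s2, s3, s5, s6, s7, s8, s9, s10, s12}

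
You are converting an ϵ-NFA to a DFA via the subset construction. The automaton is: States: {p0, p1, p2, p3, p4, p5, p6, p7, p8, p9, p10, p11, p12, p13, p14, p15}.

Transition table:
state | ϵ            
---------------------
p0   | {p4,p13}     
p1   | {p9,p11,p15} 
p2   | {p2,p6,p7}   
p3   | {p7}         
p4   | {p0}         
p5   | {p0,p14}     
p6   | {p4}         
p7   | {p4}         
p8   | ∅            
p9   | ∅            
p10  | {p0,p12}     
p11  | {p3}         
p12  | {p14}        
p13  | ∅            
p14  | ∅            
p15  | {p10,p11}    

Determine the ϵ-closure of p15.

{p0, p3, p4, p7, p10, p11, p12, p13, p14, p15}

Start with {p15}.
From p15 via ϵ: add p10, p11.
From p10 via ϵ: add p0, p12.
From p11 via ϵ: add p3.
From p0 via ϵ: add p4, p13.
From p3 via ϵ: add p7.
From p12 via ϵ: add p14.
No new states can be added; the closed set is {p0, p3, p4, p7, p10, p11, p12, p13, p14, p15}.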